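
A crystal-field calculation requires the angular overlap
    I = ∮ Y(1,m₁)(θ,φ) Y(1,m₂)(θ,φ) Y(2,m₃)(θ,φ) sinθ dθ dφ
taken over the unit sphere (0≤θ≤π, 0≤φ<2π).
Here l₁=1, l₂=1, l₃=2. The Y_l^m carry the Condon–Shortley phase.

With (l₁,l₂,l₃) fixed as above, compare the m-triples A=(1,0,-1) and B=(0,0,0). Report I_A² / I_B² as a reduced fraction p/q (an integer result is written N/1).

3/4

l's match ⇒ only the (l;m) 3-j factors differ between A and B.
A: triangle coeff Δ(1,1,2) = 1/30; Σ_t [0,0]: t=0:+1/2 = 1/2; (3j)²=1/10 [(1 1 2; 1 0 -1)], sign=-1
B: triangle coeff Δ(1,1,2) = 1/30; Σ_t [0,0]: t=0:+1/1 = 1/1; (3j)²=2/15 [(1 1 2; 0 0 0)], sign=+1
I_A²/I_B² = (1/10)/(2/15) = 3/4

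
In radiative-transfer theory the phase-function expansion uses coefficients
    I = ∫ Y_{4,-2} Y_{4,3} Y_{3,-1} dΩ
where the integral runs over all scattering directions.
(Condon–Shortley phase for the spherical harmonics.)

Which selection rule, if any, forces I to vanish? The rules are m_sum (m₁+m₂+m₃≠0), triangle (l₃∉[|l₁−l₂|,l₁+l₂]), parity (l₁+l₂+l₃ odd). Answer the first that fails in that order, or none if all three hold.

Σmᵢ = 0  ✓
l₃∈[|l₁−l₂|,l₁+l₂]=[0,8], have l₃=3  ✓
Σlᵢ = 11 ⇒ odd  ✗

parity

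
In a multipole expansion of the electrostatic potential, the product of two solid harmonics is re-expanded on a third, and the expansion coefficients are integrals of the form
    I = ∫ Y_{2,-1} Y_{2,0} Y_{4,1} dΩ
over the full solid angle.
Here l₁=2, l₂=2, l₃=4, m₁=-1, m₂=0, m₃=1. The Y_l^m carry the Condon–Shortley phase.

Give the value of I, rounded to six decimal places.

m-sum 0 ✓  L=8 even ✓  0≤4≤4 ✓
Π(2lᵢ+1) = 5×5×9 = 225
triangle coeff Δ(2,2,4) = 1/630
Σ_t [0,0]: t=0:+1/16 = 1/16
(3j)²=2/35 [(2 2 4; 0 0 0)], sign=+1
Σ_t [0,0]: t=0:+1/24 = 1/24
(3j)²=1/21 [(2 2 4; -1 0 1)], sign=-1
⇒ 4πI² = 30/49
I = (-1)√(30/49/(4π)) = -0.22072812

-0.220728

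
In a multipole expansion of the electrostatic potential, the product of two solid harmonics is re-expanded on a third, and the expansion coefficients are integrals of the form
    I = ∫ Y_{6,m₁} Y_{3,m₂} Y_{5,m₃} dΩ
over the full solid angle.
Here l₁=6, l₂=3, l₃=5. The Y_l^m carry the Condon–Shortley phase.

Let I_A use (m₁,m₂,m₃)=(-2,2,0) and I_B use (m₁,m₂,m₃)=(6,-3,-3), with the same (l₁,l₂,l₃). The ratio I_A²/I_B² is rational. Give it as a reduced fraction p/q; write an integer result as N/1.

Shared (l₁,l₂,l₃)=(6,3,5): N and (l;000)² cancel in I_A²/I_B².
A: Δ = 4!·8!·2!/15! = 1/675675; Racah Σ t=3..4: t=3:−1/8640 t=4:+1/13824 = -1/23040; ⇒ 3j(6 3 5; -2 2 0)² = 2/429, sgn +1
B: Δ = 4!·8!·2!/15! = 1/675675; Racah Σ t=0..0: t=0:+1/1935360 = 1/1935360; ⇒ 3j(6 3 5; 6 -3 -3)² = 1/91, sgn +1
I_A²/I_B² = (2/429)/(1/91) = 14/33

14/33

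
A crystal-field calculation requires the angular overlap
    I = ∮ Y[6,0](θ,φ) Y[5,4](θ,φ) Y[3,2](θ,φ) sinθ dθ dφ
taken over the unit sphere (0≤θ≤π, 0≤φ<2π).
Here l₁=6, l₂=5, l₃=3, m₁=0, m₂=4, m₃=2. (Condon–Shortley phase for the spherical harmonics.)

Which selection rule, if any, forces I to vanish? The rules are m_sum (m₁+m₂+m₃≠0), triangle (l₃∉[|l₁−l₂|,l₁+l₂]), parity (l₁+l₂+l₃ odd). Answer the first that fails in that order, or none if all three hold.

m₁+m₂+m₃ = 0 + 4 + 2 = 6  ✗
triangle: |6−5|=1 ≤ l₃=3 ≤ 6+5=11
parity: l₁+l₂+l₃ = 14 is even

m_sum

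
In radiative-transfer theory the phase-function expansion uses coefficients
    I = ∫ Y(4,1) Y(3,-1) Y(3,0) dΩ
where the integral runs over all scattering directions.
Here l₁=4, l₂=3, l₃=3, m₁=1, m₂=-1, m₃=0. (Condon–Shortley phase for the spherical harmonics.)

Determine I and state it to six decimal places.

-0.099323

Rules hold: Σm=0, L=10 even, 1≤3≤7.
N = 9·7·7 = 441
Δ = 4!·4!·2!/11! = 1/34650
Racah Σ t=1..3: t=1:−1/72 t=2:+1/16 t=3:−1/72 = 5/144
⇒ 3j(4 3 3; 0 0 0)² = 2/77, sgn -1
Racah Σ t=0..2: t=0:+1/288 t=1:−1/24 t=2:+1/48 = -5/288
⇒ 3j(4 3 3; 1 -1 0)² = 5/462, sgn +1
4πI² = N·(3j₀)²·(3jₘ)² = 15/121
I = -1·√(0.123967/4π) = -0.09932258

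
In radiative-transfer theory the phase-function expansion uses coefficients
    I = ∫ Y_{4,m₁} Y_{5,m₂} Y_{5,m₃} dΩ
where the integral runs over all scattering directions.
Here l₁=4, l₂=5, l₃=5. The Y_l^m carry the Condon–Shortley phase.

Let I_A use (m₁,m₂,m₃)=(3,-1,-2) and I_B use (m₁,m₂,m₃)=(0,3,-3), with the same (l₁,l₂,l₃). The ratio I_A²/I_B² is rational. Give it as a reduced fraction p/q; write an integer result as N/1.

Same 4,5,5: normalisation and zero-m 3j drop out of the ratio.
A: Δ: 4! 4! 6! / 15! → 1/3153150; sum: t=0:+1/6912 t=1:−1/5184 = -1/20736; 3j²(4 5 5; 3 -1 -2) = Δ·Π!·Σ² = 5/2574  (sign +1)
B: Δ: 4! 4! 6! / 15! → 1/3153150; sum: t=2:+1/11520 t=3:−1/4320 t=4:+1/27648 = -1/9216; 3j²(4 5 5; 0 3 -3) = Δ·Π!·Σ² = 2/143  (sign -1)
I_A²/I_B² = (5/2574)/(2/143) = 5/36

5/36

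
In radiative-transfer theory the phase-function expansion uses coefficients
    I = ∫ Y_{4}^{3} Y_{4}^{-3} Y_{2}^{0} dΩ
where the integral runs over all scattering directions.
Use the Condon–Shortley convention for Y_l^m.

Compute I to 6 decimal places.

0.057344

m-sum 0 ✓  L=10 even ✓  0≤2≤8 ✓
Π(2lᵢ+1) = 9×9×5 = 405
triangle coeff Δ(4,4,2) = 1/13860
Σ_t [2,4]: t=2:+1/192 t=3:−1/36 t=4:+1/192 = -5/288
(3j)²=20/693 [(4 4 2; 0 0 0)], sign=-1
Σ_t [0,1]: t=0:+1/720 t=1:−1/480 = -1/1440
(3j)²=7/1980 [(4 4 2; 3 -3 0)], sign=-1
⇒ 4πI² = 5/121
I = (+1)√(5/121/(4π)) = 0.05734392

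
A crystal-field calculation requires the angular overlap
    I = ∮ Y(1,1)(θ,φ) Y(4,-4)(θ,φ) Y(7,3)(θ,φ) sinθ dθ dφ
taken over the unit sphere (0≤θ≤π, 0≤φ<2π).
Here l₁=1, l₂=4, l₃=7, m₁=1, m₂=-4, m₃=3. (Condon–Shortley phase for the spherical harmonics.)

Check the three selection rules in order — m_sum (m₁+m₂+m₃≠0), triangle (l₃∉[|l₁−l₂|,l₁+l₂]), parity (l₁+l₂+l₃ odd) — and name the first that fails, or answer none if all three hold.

triangle

m₁+m₂+m₃ = 1 − 4 + 3 = 0  ✓
triangle: |1−4|=3 ≤ l₃=7 ≤ 1+4=5  ✗
parity: l₁+l₂+l₃ = 12 is even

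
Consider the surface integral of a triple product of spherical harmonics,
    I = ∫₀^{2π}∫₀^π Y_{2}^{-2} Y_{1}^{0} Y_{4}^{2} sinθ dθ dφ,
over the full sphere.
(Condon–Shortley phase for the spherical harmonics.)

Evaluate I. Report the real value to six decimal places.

0.000000

triangle: need 1≤l₃≤3, have 4; I=0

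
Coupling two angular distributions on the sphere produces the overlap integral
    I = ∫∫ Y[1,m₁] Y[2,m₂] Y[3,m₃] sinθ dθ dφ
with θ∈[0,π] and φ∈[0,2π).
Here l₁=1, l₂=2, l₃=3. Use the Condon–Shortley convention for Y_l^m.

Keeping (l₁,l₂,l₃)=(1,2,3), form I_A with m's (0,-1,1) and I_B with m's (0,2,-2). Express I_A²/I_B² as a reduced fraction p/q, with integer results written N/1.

l's match ⇒ only the (l;m) 3-j factors differ between A and B.
A: triangle coeff Δ(1,2,3) = 1/105; Σ_t [0,0]: t=0:+1/6 = 1/6; (3j)²=8/105 [(1 2 3; 0 -1 1)], sign=+1
B: triangle coeff Δ(1,2,3) = 1/105; Σ_t [0,0]: t=0:+1/24 = 1/24; (3j)²=1/21 [(1 2 3; 0 2 -2)], sign=-1
I_A²/I_B² = (8/105)/(1/21) = 8/5

8/5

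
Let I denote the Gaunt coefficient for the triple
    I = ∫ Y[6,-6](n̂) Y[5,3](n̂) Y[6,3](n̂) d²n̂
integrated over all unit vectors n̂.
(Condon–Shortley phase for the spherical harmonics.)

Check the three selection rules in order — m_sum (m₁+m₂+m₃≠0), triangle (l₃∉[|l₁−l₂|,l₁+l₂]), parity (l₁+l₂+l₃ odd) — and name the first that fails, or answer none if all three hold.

parity

azimuthal sum: -6 + 3 + 3 = 0  ✓
1 ≤ 6 ≤ 11 (triangle on l)  ✓
L = 6 + 5 + 6 = 17 (odd)  ✗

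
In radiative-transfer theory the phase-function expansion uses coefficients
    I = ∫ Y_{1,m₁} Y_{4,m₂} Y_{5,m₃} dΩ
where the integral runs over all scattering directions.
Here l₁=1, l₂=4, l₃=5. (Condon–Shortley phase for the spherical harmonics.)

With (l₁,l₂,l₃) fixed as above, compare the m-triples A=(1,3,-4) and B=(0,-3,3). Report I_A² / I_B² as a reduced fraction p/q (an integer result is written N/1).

9/4

Shared (l₁,l₂,l₃)=(1,4,5): N and (l;000)² cancel in I_A²/I_B².
A: Δ = 0!·2!·8!/11! = 1/495; Racah Σ t=0..0: t=0:+1/10080 = 1/10080; ⇒ 3j(1 4 5; 1 3 -4)² = 4/55, sgn -1
B: Δ = 0!·2!·8!/11! = 1/495; Racah Σ t=0..0: t=0:+1/5040 = 1/5040; ⇒ 3j(1 4 5; 0 -3 3)² = 16/495, sgn +1
I_A²/I_B² = (4/55)/(16/495) = 9/4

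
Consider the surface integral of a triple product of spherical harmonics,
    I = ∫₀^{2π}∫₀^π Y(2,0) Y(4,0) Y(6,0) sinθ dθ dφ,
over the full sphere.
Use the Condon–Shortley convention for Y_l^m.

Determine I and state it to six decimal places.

m-sum 0 ✓  L=12 even ✓  2≤6≤6 ✓
Π(2lᵢ+1) = 5×9×13 = 585
triangle coeff Δ(2,4,6) = 1/6435
Σ_t [0,0]: t=0:+1/2304 = 1/2304
(3j)²=5/143 [(2 4 6; 0 0 0)], sign=+1
(m-triple is (0,0,0) — same symbol as above.)
⇒ 4πI² = 1125/1573
I = (+1)√(1125/1573/(4π)) = 0.23856513

0.238565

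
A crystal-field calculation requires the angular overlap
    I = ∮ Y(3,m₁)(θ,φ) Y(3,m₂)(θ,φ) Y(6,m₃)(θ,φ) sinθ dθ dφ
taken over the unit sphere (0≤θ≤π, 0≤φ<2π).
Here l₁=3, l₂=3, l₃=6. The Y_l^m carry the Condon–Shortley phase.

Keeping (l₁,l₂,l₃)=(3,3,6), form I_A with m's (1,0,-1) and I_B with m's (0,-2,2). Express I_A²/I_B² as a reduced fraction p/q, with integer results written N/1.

Same 3,3,6: normalisation and zero-m 3j drop out of the ratio.
A: Δ: 0! 6! 6! / 13! → 1/12012; sum: t=0:+1/1728 = 1/1728; 3j²(3 3 6; 1 0 -1) = Δ·Π!·Σ² = 25/858  (sign -1)
B: Δ: 0! 6! 6! / 13! → 1/12012; sum: t=0:+1/4320 = 1/4320; 3j²(3 3 6; 0 -2 2) = Δ·Π!·Σ² = 8/429  (sign +1)
I_A²/I_B² = (25/858)/(8/429) = 25/16

25/16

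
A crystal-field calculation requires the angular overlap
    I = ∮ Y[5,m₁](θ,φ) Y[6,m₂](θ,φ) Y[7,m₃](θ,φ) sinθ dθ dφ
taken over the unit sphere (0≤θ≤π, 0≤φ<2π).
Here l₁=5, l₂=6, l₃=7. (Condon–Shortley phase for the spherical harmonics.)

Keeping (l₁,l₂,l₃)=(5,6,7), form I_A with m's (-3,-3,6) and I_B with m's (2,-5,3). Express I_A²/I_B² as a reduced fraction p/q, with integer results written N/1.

l's match ⇒ only the (l;m) 3-j factors differ between A and B.
A: triangle coeff Δ(5,6,7) = 1/174594420; Σ_t [2,3]: t=2:+1/14515200 t=3:−1/29030400 = 1/29030400; (3j)²=12/1615 [(5 6 7; -3 -3 6)], sign=-1
B: triangle coeff Δ(5,6,7) = 1/174594420; Σ_t [0,1]: t=0:+1/4354560 t=1:−1/11612160 = 1/6967296; (3j)²=625/50388 [(5 6 7; 2 -5 3)], sign=+1
I_A²/I_B² = (12/1615)/(625/50388) = 1872/3125

1872/3125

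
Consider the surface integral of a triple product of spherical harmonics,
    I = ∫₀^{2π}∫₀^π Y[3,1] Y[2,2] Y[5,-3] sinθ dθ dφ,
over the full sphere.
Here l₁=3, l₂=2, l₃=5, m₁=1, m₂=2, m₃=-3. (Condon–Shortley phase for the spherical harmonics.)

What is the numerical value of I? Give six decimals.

m-sum 0 ✓  L=10 even ✓  1≤5≤5 ✓
Π(2lᵢ+1) = 7×5×11 = 385
triangle coeff Δ(3,2,5) = 1/2310
Σ_t [0,0]: t=0:+1/144 = 1/144
(3j)²=10/231 [(3 2 5; 0 0 0)], sign=-1
Σ_t [0,0]: t=0:+1/1152 = 1/1152
(3j)²=1/33 [(3 2 5; 1 2 -3)], sign=+1
⇒ 4πI² = 50/99
I = (-1)√(50/99/(4π)) = -0.20047604

-0.200476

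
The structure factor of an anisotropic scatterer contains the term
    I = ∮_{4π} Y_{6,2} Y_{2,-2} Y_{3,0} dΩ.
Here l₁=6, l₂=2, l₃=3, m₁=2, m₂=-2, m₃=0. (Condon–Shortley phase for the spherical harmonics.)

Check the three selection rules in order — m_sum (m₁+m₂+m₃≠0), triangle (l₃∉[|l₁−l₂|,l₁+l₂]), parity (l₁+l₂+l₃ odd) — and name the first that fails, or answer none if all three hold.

triangle

azimuthal sum: 2 − 2 + 0 = 0  ✓
4 ≤ 3 ≤ 8 (triangle on l)  ✗
L = 6 + 2 + 3 = 11 (odd)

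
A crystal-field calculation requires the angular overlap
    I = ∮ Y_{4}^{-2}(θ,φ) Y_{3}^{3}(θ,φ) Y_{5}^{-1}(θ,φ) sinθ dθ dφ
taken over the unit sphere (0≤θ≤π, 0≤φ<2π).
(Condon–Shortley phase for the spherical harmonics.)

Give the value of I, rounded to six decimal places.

0.143662

Checks pass: Σm=0; 12 even; l₃=5∈[1,7].
(2·4+1)(2·3+1)(2·5+1) = 693
Δ: 2! 6! 4! / 13! → 1/180180
sum: t=0:+1/576 t=1:−1/144 t=2:+1/576 = -1/288
3j²(4 3 5; 0 0 0) = Δ·Π!·Σ² = 20/1001  (sign +1)
sum: t=2:+1/2304 = 1/2304
3j²(4 3 5; -2 3 -1) = Δ·Π!·Σ² = 75/4004  (sign +1)
combine: 4πI² = 693·20/1001·75/4004 = 3375/13013
take √, sign +1: I = 0.14366244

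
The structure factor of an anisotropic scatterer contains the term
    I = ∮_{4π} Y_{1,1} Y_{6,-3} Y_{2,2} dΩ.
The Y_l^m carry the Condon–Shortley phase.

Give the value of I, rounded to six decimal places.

|1−6|≤2≤1+6 violated ⇒ I = 0

0.000000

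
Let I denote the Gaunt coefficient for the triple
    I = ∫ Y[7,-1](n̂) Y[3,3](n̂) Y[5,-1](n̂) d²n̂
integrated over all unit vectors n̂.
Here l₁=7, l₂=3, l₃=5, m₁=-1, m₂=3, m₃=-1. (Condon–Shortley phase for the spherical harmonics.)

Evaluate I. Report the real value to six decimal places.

0.000000

Σmᵢ = 1 ≠ 0, so the φ-integral vanishes; I = 0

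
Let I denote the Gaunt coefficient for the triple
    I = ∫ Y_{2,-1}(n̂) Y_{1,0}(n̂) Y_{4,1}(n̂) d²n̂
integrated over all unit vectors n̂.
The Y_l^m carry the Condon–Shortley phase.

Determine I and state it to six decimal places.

0.000000

triangle: need 1≤l₃≤3, have 4; I=0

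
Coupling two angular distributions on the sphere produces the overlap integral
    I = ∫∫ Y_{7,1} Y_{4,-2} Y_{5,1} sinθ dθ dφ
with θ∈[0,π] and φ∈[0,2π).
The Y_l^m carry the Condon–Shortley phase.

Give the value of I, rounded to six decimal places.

Checks pass: Σm=0; 16 even; l₃=5∈[3,11].
(2·7+1)(2·4+1)(2·5+1) = 1485
Δ: 6! 8! 2! / 17! → 1/6126120
sum: t=2:+1/69120 t=3:−1/20736 t=4:+1/69120 = -1/51840
3j²(7 4 5; 0 0 0) = Δ·Π!·Σ² = 280/21879  (sign +1)
sum: t=0:+1/2073600 t=1:−1/86400 t=2:+1/55296 = 29/4147200
3j²(7 4 5; 1 -2 1) = Δ·Π!·Σ² = 841/145860  (sign +1)
combine: 4πI² = 1485·280/21879·841/145860 = 58870/537251
take √, sign +1: I = 0.09337991

0.093380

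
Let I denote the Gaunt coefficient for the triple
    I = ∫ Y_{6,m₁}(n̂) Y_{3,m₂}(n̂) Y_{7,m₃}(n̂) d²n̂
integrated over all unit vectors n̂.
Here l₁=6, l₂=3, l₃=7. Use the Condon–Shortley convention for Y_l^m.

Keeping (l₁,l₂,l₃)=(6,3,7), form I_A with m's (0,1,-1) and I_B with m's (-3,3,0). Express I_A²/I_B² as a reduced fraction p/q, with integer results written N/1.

169/450

l's match ⇒ only the (l;m) 3-j factors differ between A and B.
A: triangle coeff Δ(6,3,7) = 1/2042040; Σ_t [0,2]: t=0:+1/829440 t=1:−1/86400 t=2:+1/138240 = -13/4147200; (3j)²=13/3740 [(6 3 7; 0 1 -1)], sign=-1
B: triangle coeff Δ(6,3,7) = 1/2042040; Σ_t [2,2]: t=2:+1/1451520 = 1/1451520; (3j)²=45/4862 [(6 3 7; -3 3 0)], sign=-1
I_A²/I_B² = (13/3740)/(45/4862) = 169/450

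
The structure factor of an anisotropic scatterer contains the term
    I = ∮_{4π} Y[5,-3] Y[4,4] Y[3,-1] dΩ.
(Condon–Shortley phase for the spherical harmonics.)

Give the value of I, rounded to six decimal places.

m-sum 0 ✓  L=12 even ✓  1≤3≤9 ✓
Π(2lᵢ+1) = 11×9×7 = 693
triangle coeff Δ(5,4,3) = 1/180180
Σ_t [2,4]: t=2:+1/576 t=3:−1/144 t=4:+1/576 = -1/288
(3j)²=20/1001 [(5 4 3; 0 0 0)], sign=+1
Σ_t [6,6]: t=6:+1/5760 = 1/5760
(3j)²=56/2145 [(5 4 3; -3 4 -1)], sign=+1
⇒ 4πI² = 672/1859
I = (+1)√(672/1859/(4π)) = 0.16960553

0.169606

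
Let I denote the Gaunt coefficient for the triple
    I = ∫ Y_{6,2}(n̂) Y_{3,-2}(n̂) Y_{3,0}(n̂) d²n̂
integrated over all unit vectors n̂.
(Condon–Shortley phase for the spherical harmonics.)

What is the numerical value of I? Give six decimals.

m-sum 0 ✓  L=12 even ✓  3≤3≤9 ✓
Π(2lᵢ+1) = 13×7×7 = 637
triangle coeff Δ(6,3,3) = 1/12012
Σ_t [3,3]: t=3:−1/1296 = -1/1296
(3j)²=100/3003 [(6 3 3; 0 0 0)], sign=+1
Σ_t [1,1]: t=1:−1/4320 = -1/4320
(3j)²=8/429 [(6 3 3; 2 -2 0)], sign=+1
⇒ 4πI² = 5600/14157
I = (+1)√(5600/14157/(4π)) = 0.17742036

0.177420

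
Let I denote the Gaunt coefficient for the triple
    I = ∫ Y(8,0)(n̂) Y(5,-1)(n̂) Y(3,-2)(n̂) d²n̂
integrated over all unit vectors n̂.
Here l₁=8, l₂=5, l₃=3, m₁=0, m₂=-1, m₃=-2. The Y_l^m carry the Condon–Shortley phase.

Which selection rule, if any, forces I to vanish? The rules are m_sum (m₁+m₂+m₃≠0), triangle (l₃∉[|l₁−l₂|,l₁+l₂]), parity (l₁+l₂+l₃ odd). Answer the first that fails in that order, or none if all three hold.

m_sum

Σmᵢ = -3  ✗
l₃∈[|l₁−l₂|,l₁+l₂]=[3,13], have l₃=3
Σlᵢ = 16 ⇒ even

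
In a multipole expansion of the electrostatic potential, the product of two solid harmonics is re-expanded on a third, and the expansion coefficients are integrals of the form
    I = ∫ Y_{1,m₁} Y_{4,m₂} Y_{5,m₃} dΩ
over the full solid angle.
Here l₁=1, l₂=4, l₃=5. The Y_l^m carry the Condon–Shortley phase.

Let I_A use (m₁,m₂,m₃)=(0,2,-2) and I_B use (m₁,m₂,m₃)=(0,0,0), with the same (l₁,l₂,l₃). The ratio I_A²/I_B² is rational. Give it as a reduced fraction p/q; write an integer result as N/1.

l's match ⇒ only the (l;m) 3-j factors differ between A and B.
A: triangle coeff Δ(1,4,5) = 1/495; Σ_t [0,0]: t=0:+1/1440 = 1/1440; (3j)²=7/165 [(1 4 5; 0 2 -2)], sign=-1
B: triangle coeff Δ(1,4,5) = 1/495; Σ_t [0,0]: t=0:+1/576 = 1/576; (3j)²=5/99 [(1 4 5; 0 0 0)], sign=-1
I_A²/I_B² = (7/165)/(5/99) = 21/25

21/25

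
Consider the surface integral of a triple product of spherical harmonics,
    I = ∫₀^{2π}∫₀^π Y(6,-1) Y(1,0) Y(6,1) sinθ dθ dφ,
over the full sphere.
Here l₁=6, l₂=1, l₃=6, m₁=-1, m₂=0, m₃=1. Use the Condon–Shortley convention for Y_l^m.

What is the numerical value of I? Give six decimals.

l₁+l₂+l₃=13 is odd: 3j(l;000)=0 ⇒ I=0

0.000000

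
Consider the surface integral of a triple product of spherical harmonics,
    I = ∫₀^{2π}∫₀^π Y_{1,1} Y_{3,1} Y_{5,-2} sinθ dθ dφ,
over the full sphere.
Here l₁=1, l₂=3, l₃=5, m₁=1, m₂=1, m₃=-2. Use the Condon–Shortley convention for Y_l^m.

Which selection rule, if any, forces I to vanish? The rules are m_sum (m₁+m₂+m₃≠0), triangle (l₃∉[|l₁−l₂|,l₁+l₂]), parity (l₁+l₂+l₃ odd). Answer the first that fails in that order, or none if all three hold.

azimuthal sum: 1 + 1 − 2 = 0  ✓
2 ≤ 5 ≤ 4 (triangle on l)  ✗
L = 1 + 3 + 5 = 9 (odd)

triangle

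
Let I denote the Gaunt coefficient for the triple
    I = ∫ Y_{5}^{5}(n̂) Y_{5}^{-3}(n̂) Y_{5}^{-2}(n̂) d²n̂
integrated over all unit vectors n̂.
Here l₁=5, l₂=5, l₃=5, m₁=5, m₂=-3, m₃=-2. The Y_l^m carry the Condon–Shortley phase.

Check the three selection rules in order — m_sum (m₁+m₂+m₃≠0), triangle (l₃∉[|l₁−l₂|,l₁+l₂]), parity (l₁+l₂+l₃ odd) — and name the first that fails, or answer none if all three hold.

Σmᵢ = 0  ✓
l₃∈[|l₁−l₂|,l₁+l₂]=[0,10], have l₃=5  ✓
Σlᵢ = 15 ⇒ odd  ✗

parity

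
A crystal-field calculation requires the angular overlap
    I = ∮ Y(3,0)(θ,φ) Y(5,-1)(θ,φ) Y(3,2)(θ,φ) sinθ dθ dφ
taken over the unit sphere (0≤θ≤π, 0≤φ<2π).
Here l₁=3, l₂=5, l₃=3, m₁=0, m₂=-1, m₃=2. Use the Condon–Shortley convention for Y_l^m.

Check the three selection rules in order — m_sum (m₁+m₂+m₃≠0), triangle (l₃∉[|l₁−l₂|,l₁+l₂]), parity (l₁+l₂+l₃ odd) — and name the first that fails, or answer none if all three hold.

Σmᵢ = 1  ✗
l₃∈[|l₁−l₂|,l₁+l₂]=[2,8], have l₃=3
Σlᵢ = 11 ⇒ odd

m_sum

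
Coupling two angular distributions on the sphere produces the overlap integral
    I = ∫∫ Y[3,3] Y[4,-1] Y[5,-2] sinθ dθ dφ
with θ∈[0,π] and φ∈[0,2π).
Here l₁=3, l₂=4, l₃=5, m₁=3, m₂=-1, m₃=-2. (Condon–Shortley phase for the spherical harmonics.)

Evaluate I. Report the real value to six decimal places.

Rules hold: Σm=0, L=12 even, 1≤5≤7.
N = 7·9·11 = 693
Δ = 2!·4!·6!/13! = 1/180180
Racah Σ t=0..2: t=0:+1/576 t=1:−1/144 t=2:+1/576 = -1/288
⇒ 3j(3 4 5; 0 0 0)² = 20/1001, sgn +1
Racah Σ t=0..0: t=0:+1/1728 = 1/1728
⇒ 3j(3 4 5; 3 -1 -2)² = 25/858, sgn -1
4πI² = N·(3j₀)²·(3jₘ)² = 750/1859
I = -1·√(0.403443/4π) = -0.17917854

-0.179179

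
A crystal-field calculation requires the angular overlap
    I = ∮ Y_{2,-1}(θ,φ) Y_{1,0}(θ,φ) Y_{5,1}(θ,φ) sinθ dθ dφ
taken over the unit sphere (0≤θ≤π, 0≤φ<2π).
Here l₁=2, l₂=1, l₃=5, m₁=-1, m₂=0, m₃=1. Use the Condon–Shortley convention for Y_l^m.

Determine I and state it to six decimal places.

l₃=5 ∉ [1,3] — triangle fails ⇒ I = 0

0.000000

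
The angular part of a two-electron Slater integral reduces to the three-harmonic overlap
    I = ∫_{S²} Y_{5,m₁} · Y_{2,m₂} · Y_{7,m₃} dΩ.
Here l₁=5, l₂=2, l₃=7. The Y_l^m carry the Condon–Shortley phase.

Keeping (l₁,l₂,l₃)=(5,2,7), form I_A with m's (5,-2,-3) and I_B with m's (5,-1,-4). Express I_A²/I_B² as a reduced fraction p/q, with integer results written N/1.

l's match ⇒ only the (l;m) 3-j factors differ between A and B.
A: triangle coeff Δ(5,2,7) = 1/15015; Σ_t [0,0]: t=0:+1/87091200 = 1/87091200; (3j)²=1/15015 [(5 2 7; 5 -2 -3)], sign=+1
B: triangle coeff Δ(5,2,7) = 1/15015; Σ_t [0,0]: t=0:+1/21772800 = 1/21772800; (3j)²=1/1365 [(5 2 7; 5 -1 -4)], sign=-1
I_A²/I_B² = (1/15015)/(1/1365) = 1/11

1/11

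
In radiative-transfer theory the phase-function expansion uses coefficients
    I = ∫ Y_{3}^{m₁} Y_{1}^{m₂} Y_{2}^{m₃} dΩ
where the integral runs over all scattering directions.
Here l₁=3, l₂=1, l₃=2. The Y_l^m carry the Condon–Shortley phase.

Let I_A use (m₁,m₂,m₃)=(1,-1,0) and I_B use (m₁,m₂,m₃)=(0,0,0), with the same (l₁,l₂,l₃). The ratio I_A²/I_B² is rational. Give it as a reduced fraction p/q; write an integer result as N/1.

2/3

Shared (l₁,l₂,l₃)=(3,1,2): N and (l;000)² cancel in I_A²/I_B².
A: Δ = 2!·4!·0!/7! = 1/105; Racah Σ t=0..0: t=0:+1/8 = 1/8; ⇒ 3j(3 1 2; 1 -1 0)² = 2/35, sgn +1
B: Δ = 2!·4!·0!/7! = 1/105; Racah Σ t=1..1: t=1:−1/4 = -1/4; ⇒ 3j(3 1 2; 0 0 0)² = 3/35, sgn -1
I_A²/I_B² = (2/35)/(3/35) = 2/3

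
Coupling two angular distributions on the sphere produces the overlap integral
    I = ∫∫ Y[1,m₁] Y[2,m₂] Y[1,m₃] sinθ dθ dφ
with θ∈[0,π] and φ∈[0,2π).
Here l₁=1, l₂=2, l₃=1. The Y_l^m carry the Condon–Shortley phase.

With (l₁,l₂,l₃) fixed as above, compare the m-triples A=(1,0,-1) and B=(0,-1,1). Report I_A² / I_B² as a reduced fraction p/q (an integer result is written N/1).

Shared (l₁,l₂,l₃)=(1,2,1): N and (l;000)² cancel in I_A²/I_B².
A: Δ = 2!·0!·2!/5! = 1/30; Racah Σ t=0..0: t=0:+1/4 = 1/4; ⇒ 3j(1 2 1; 1 0 -1)² = 1/30, sgn +1
B: Δ = 2!·0!·2!/5! = 1/30; Racah Σ t=1..1: t=1:−1/2 = -1/2; ⇒ 3j(1 2 1; 0 -1 1)² = 1/10, sgn -1
I_A²/I_B² = (1/30)/(1/10) = 1/3

1/3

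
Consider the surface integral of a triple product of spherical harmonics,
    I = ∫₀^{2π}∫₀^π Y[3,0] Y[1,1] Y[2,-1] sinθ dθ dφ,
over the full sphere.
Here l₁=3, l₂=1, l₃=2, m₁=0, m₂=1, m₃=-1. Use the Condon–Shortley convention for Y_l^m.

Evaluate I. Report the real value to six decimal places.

Checks pass: Σm=0; 6 even; l₃=2∈[2,4].
(2·3+1)(2·1+1)(2·2+1) = 105
Δ: 2! 4! 0! / 7! → 1/105
sum: t=1:−1/4 = -1/4
3j²(3 1 2; 0 0 0) = Δ·Π!·Σ² = 3/35  (sign -1)
sum: t=2:+1/12 = 1/12
3j²(3 1 2; 0 1 -1) = Δ·Π!·Σ² = 1/35  (sign -1)
combine: 4πI² = 105·3/35·1/35 = 9/35
take √, sign +1: I = 0.14304817

0.143048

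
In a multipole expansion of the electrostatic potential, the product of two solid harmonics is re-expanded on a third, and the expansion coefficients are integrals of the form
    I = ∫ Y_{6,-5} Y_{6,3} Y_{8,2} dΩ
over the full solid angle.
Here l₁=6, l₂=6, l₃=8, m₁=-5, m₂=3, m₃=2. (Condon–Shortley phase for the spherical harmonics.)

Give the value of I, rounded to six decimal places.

0.149263

m-sum 0 ✓  L=20 even ✓  0≤8≤12 ✓
Π(2lᵢ+1) = 13×13×17 = 2873
triangle coeff Δ(6,6,8) = 1/1309458150
Σ_t [0,4]: t=0:+1/49766400 t=1:−1/3110400 t=2:+1/1327104 t=3:−1/3110400 t=4:+1/49766400 = 1/6635520
(3j)²=350/46189 [(6 6 8; 0 0 0)], sign=+1
Σ_t [3,4]: t=3:−1/348364800 t=4:+1/87091200 = 1/116121600
(3j)²=54/4199 [(6 6 8; -5 3 2)], sign=+1
⇒ 4πI² = 18900/67507
I = (+1)√(18900/67507/(4π)) = 0.14926279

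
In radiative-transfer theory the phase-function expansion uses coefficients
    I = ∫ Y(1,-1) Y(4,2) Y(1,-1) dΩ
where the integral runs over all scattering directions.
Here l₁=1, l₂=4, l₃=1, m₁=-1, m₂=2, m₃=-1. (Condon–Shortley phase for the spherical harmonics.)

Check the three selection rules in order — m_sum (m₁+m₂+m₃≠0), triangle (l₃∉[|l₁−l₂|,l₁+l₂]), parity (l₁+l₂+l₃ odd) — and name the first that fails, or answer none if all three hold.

triangle

azimuthal sum: -1 + 2 − 1 = 0  ✓
3 ≤ 1 ≤ 5 (triangle on l)  ✗
L = 1 + 4 + 1 = 6 (even)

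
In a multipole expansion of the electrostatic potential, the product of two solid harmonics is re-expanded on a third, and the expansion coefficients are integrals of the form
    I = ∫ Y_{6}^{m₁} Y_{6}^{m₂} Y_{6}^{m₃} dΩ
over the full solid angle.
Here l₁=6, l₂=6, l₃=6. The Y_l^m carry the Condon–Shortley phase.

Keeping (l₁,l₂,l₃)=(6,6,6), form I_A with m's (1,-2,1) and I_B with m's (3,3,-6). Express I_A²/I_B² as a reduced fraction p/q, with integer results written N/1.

5/11

Shared (l₁,l₂,l₃)=(6,6,6): N and (l;000)² cancel in I_A²/I_B².
A: Δ = 6!·6!·6!/19! = 1/325909584; Racah Σ t=0..4: t=0:+1/4147200 t=1:−1/207360 t=2:+1/82944 t=3:−1/207360 t=4:+1/4147200 = 1/345600; ⇒ 3j(6 6 6; 1 -2 1)² = 420/46189, sgn -1
B: Δ = 6!·6!·6!/19! = 1/325909584; Racah Σ t=3..3: t=3:−1/18662400 = -1/18662400; ⇒ 3j(6 6 6; 3 3 -6)² = 84/4199, sgn -1
I_A²/I_B² = (420/46189)/(84/4199) = 5/11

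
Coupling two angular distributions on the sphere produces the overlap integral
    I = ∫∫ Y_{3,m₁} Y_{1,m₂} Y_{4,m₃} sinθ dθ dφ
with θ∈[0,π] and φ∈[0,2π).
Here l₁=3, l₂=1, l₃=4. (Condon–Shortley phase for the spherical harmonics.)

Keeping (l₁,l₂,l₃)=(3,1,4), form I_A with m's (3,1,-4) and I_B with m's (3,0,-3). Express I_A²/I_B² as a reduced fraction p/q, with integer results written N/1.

Same 3,1,4: normalisation and zero-m 3j drop out of the ratio.
A: Δ: 0! 6! 2! / 9! → 1/252; sum: t=0:+1/1440 = 1/1440; 3j²(3 1 4; 3 1 -4) = Δ·Π!·Σ² = 1/9  (sign +1)
B: Δ: 0! 6! 2! / 9! → 1/252; sum: t=0:+1/720 = 1/720; 3j²(3 1 4; 3 0 -3) = Δ·Π!·Σ² = 1/36  (sign -1)
I_A²/I_B² = (1/9)/(1/36) = 4/1

4/1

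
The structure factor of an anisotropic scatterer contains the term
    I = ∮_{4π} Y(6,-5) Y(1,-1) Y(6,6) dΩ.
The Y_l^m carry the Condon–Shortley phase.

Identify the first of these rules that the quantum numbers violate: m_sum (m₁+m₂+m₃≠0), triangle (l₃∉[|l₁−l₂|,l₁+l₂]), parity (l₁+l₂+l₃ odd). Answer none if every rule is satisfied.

parity

m₁+m₂+m₃ = -5 − 1 + 6 = 0  ✓
triangle: |6−1|=5 ≤ l₃=6 ≤ 6+1=7  ✓
parity: l₁+l₂+l₃ = 13 is odd  ✗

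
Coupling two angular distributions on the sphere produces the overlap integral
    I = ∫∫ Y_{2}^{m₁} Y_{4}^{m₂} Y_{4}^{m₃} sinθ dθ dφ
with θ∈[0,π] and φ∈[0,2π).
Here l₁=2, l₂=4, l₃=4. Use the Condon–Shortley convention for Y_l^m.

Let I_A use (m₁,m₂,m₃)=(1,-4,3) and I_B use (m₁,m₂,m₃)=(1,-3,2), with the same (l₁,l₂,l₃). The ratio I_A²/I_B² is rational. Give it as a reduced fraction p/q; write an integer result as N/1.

Shared (l₁,l₂,l₃)=(2,4,4): N and (l;000)² cancel in I_A²/I_B².
A: Δ = 2!·2!·6!/11! = 1/13860; Racah Σ t=0..0: t=0:+1/1440 = 1/1440; ⇒ 3j(2 4 4; 1 -4 3)² = 7/165, sgn -1
B: Δ = 2!·2!·6!/11! = 1/13860; Racah Σ t=0..1: t=0:+1/240 t=1:−1/1440 = 1/288; ⇒ 3j(2 4 4; 1 -3 2)² = 5/132, sgn +1
I_A²/I_B² = (7/165)/(5/132) = 28/25

28/25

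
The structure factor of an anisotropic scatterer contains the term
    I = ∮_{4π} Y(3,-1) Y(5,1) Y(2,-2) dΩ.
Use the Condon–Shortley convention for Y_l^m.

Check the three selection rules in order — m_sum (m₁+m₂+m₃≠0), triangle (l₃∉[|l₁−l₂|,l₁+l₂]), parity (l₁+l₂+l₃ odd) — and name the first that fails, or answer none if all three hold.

m_sum

m₁+m₂+m₃ = -1 + 1 − 2 = -2  ✗
triangle: |3−5|=2 ≤ l₃=2 ≤ 3+5=8
parity: l₁+l₂+l₃ = 10 is even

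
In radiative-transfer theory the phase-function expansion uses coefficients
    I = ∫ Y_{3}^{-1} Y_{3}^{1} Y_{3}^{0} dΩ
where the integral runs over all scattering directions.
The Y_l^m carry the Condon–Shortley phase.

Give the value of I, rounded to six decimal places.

0.000000

L=9 odd ⇒ parity kills the (l;000) factor ⇒ I = 0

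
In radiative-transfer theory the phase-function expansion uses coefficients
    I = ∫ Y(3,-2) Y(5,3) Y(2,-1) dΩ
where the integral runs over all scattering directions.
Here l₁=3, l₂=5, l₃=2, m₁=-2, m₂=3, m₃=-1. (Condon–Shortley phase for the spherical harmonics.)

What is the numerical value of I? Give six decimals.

Rules hold: Σm=0, L=10 even, 2≤2≤8.
N = 7·11·5 = 385
Δ = 6!·0!·4!/11! = 1/2310
Racah Σ t=3..3: t=3:−1/144 = -1/144
⇒ 3j(3 5 2; 0 0 0)² = 10/231, sgn -1
Racah Σ t=5..5: t=5:−1/720 = -1/720
⇒ 3j(3 5 2; -2 3 -1)² = 8/165, sgn +1
4πI² = N·(3j₀)²·(3jₘ)² = 80/99
I = -1·√(0.808081/4π) = -0.25358436

-0.253584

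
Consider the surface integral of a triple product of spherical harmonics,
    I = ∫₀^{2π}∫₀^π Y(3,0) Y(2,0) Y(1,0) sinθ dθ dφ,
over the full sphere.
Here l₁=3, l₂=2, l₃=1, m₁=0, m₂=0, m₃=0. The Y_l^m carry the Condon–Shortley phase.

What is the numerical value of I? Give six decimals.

Checks pass: Σm=0; 6 even; l₃=1∈[1,5].
(2·3+1)(2·2+1)(2·1+1) = 105
Δ: 4! 2! 0! / 7! → 1/105
sum: t=2:+1/4 = 1/4
3j²(3 2 1; 0 0 0) = Δ·Π!·Σ² = 3/35  (sign -1)
(m-triple is (0,0,0) — same symbol as above.)
combine: 4πI² = 105·3/35·3/35 = 27/35
take √, sign +1: I = 0.24776670

0.247767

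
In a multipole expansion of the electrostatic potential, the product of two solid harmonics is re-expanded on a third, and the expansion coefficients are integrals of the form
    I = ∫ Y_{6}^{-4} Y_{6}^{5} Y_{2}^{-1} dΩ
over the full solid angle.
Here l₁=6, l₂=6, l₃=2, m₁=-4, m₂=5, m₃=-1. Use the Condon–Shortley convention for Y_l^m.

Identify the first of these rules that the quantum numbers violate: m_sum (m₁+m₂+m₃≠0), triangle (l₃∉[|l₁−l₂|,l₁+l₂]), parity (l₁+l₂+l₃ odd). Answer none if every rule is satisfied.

none

m₁+m₂+m₃ = -4 + 5 − 1 = 0  ✓
triangle: |6−6|=0 ≤ l₃=2 ≤ 6+6=12  ✓
parity: l₁+l₂+l₃ = 14 is even  ✓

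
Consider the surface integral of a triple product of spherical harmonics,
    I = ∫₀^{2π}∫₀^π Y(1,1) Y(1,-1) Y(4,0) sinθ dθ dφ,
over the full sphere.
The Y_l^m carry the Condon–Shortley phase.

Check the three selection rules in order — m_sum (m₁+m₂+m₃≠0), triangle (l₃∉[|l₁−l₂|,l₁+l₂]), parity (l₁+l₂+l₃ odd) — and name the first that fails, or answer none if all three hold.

azimuthal sum: 1 − 1 + 0 = 0  ✓
0 ≤ 4 ≤ 2 (triangle on l)  ✗
L = 1 + 1 + 4 = 6 (even)

triangle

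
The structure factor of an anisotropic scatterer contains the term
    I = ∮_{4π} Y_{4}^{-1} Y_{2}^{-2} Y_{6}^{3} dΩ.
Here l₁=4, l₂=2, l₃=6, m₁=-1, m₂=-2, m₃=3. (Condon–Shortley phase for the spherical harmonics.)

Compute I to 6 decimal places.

Checks pass: Σm=0; 12 even; l₃=6∈[2,6].
(2·4+1)(2·2+1)(2·6+1) = 585
Δ: 0! 8! 4! / 13! → 1/6435
sum: t=0:+1/2304 = 1/2304
3j²(4 2 6; 0 0 0) = Δ·Π!·Σ² = 5/143  (sign +1)
sum: t=0:+1/17280 = 1/17280
3j²(4 2 6; -1 -2 3) = Δ·Π!·Σ² = 14/715  (sign -1)
combine: 4πI² = 585·5/143·14/715 = 630/1573
take √, sign -1: I = -0.17852580

-0.178526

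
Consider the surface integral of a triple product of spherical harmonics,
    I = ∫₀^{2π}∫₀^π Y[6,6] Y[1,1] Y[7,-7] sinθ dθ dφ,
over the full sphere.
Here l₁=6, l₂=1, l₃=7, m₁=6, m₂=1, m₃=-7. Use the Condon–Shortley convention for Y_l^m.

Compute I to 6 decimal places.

Checks pass: Σm=0; 14 even; l₃=7∈[5,7].
(2·6+1)(2·1+1)(2·7+1) = 585
Δ: 0! 12! 2! / 15! → 1/1365
sum: t=0:+1/518400 = 1/518400
3j²(6 1 7; 0 0 0) = Δ·Π!·Σ² = 7/195  (sign -1)
sum: t=0:+1/958003200 = 1/958003200
3j²(6 1 7; 6 1 -7) = Δ·Π!·Σ² = 1/15  (sign +1)
combine: 4πI² = 585·7/195·1/15 = 7/5
take √, sign -1: I = -0.33377906

-0.333779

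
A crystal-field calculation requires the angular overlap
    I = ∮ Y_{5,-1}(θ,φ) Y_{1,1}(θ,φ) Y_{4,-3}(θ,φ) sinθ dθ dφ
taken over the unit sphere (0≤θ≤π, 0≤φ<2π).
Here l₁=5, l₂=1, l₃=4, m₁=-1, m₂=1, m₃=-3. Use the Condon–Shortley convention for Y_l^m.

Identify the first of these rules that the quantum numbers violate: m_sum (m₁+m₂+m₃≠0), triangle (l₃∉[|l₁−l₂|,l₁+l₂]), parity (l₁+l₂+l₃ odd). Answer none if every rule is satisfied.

m_sum

Σmᵢ = -3  ✗
l₃∈[|l₁−l₂|,l₁+l₂]=[4,6], have l₃=4
Σlᵢ = 10 ⇒ even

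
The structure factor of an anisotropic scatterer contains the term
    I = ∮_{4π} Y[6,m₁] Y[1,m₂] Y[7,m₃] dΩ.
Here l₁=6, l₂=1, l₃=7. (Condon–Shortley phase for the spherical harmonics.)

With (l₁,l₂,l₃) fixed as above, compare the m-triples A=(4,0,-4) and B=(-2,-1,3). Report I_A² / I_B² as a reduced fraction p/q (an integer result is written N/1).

Same 6,1,7: normalisation and zero-m 3j drop out of the ratio.
A: Δ: 0! 12! 2! / 15! → 1/1365; sum: t=0:+1/7257600 = 1/7257600; 3j²(6 1 7; 4 0 -4) = Δ·Π!·Σ² = 11/455  (sign -1)
B: Δ: 0! 12! 2! / 15! → 1/1365; sum: t=0:+1/1935360 = 1/1935360; 3j²(6 1 7; -2 -1 3) = Δ·Π!·Σ² = 3/91  (sign +1)
I_A²/I_B² = (11/455)/(3/91) = 11/15

11/15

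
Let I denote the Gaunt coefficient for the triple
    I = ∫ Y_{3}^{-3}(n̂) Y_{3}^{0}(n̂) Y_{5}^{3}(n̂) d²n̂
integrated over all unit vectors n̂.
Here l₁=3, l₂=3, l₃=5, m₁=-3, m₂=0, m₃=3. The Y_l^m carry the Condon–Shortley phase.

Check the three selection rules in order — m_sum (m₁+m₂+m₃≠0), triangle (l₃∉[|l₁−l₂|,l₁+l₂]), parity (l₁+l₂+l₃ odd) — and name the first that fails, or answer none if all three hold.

parity

m₁+m₂+m₃ = -3 + 0 + 3 = 0  ✓
triangle: |3−3|=0 ≤ l₃=5 ≤ 3+3=6  ✓
parity: l₁+l₂+l₃ = 11 is odd  ✗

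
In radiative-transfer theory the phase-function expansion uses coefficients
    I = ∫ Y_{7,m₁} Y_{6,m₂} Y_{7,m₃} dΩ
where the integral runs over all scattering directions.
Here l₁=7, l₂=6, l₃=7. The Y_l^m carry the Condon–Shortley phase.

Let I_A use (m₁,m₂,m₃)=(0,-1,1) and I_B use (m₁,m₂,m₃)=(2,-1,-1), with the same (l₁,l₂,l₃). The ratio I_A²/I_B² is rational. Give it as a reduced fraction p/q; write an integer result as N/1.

Shared (l₁,l₂,l₃)=(7,6,7): N and (l;000)² cancel in I_A²/I_B².
A: Δ = 6!·8!·6!/21! = 1/2444321880; Racah Σ t=0..5: t=0:+1/435456000 t=1:−1/8294400 t=2:+1/1244160 t=3:−1/995328 t=4:+1/4147200 t=5:−1/124416000 = -1/11612160; ⇒ 3j(7 6 7; 0 -1 1)² = 125/92378, sgn -1
B: Δ = 6!·8!·6!/21! = 1/2444321880; Racah Σ t=0..5: t=0:+1/62208000 t=1:−1/3317760 t=2:+1/1244160 t=3:−1/2488320 t=4:+1/29030400 t=5:−1/3483648000 = 1/6635520; ⇒ 3j(7 6 7; 2 -1 -1)² = 2625/369512, sgn +1
I_A²/I_B² = (125/92378)/(2625/369512) = 4/21

4/21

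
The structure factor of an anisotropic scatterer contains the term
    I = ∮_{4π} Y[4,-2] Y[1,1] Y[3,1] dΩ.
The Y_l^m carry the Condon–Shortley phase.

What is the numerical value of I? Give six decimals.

0.238414

m-sum 0 ✓  L=8 even ✓  3≤3≤5 ✓
Π(2lᵢ+1) = 9×3×7 = 189
triangle coeff Δ(4,1,3) = 1/252
Σ_t [1,1]: t=1:−1/36 = -1/36
(3j)²=4/63 [(4 1 3; 0 0 0)], sign=+1
Σ_t [2,2]: t=2:+1/96 = 1/96
(3j)²=5/84 [(4 1 3; -2 1 1)], sign=+1
⇒ 4πI² = 5/7
I = (+1)√(5/7/(4π)) = 0.23841361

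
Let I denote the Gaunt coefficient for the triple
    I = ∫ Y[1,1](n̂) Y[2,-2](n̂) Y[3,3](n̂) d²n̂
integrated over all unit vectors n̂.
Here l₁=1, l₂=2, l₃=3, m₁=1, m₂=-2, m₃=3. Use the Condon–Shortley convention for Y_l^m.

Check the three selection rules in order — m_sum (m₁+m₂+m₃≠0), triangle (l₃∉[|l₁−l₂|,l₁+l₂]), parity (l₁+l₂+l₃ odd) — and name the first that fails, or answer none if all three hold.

m_sum

azimuthal sum: 1 − 2 + 3 = 2  ✗
1 ≤ 3 ≤ 3 (triangle on l)
L = 1 + 2 + 3 = 6 (even)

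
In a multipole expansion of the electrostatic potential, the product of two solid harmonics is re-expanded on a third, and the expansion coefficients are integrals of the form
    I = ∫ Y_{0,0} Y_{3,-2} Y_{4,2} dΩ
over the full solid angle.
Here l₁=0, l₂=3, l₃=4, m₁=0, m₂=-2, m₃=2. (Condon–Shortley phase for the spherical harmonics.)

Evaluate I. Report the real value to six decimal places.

|0−3|≤4≤0+3 violated ⇒ I = 0

0.000000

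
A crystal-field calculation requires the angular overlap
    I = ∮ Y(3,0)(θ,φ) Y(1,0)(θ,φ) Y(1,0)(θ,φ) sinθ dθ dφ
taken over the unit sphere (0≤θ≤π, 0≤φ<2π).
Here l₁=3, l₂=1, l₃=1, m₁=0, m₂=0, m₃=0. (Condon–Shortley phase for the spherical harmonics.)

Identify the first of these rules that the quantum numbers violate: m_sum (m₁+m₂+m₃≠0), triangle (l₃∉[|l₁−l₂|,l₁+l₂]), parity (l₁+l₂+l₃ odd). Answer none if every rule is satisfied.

m₁+m₂+m₃ = 0 + 0 + 0 = 0  ✓
triangle: |3−1|=2 ≤ l₃=1 ≤ 3+1=4  ✗
parity: l₁+l₂+l₃ = 5 is odd

triangle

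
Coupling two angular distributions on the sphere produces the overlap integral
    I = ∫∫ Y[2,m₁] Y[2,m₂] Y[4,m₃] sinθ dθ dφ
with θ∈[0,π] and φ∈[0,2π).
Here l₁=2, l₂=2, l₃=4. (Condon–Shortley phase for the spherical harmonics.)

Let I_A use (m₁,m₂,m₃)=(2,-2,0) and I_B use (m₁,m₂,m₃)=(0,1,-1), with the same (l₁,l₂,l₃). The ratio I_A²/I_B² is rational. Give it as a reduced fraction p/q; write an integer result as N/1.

Same 2,2,4: normalisation and zero-m 3j drop out of the ratio.
A: Δ: 0! 4! 4! / 9! → 1/630; sum: t=0:+1/576 = 1/576; 3j²(2 2 4; 2 -2 0) = Δ·Π!·Σ² = 1/630  (sign +1)
B: Δ: 0! 4! 4! / 9! → 1/630; sum: t=0:+1/24 = 1/24; 3j²(2 2 4; 0 1 -1) = Δ·Π!·Σ² = 1/21  (sign -1)
I_A²/I_B² = (1/630)/(1/21) = 1/30

1/30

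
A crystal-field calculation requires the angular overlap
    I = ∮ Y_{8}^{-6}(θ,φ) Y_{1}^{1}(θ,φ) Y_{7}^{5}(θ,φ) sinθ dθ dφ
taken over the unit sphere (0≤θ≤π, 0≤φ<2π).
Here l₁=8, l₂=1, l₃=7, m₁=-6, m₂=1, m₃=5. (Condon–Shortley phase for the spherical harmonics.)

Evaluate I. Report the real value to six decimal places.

Rules hold: Σm=0, L=16 even, 7≤7≤9.
N = 17·3·15 = 765
Δ = 2!·14!·0!/17! = 1/2040
Racah Σ t=1..1: t=1:−1/25401600 = -1/25401600
⇒ 3j(8 1 7; 0 0 0)² = 8/255, sgn +1
Racah Σ t=2..2: t=2:+1/1916006400 = 1/1916006400
⇒ 3j(8 1 7; -6 1 5)² = 91/2040, sgn +1
4πI² = N·(3j₀)²·(3jₘ)² = 91/85
I = +1·√(1.07059/4π) = 0.29188132

0.291881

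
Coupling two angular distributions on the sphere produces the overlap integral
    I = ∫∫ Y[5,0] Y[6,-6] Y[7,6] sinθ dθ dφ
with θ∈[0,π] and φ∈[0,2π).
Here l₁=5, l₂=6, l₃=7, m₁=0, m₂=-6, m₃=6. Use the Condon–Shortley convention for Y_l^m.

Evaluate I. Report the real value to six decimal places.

0.168277

m-sum 0 ✓  L=18 even ✓  1≤7≤11 ✓
Π(2lᵢ+1) = 11×13×15 = 2145
triangle coeff Δ(5,6,7) = 1/174594420
Σ_t [0,4]: t=0:+1/4147200 t=1:−1/207360 t=2:+1/82944 t=3:−1/207360 t=4:+1/4147200 = 1/345600
(3j)²=420/46189 [(5 6 7; 0 0 0)], sign=-1
Σ_t [0,0]: t=0:+1/116121600 = 1/116121600
(3j)²=165/9044 [(5 6 7; 0 -6 6)], sign=-1
⇒ 4πI² = 37125/104329
I = (+1)√(37125/104329/(4π)) = 0.16827739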